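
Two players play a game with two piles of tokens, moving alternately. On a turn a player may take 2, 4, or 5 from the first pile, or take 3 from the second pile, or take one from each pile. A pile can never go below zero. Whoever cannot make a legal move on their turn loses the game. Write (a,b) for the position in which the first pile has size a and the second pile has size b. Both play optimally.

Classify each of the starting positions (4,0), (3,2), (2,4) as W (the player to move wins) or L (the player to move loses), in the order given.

(4,0): W, (3,2): L, (2,4): L

Work bottom-up. With no move the player to move loses. Otherwise the position is W if at least one move leads to an L position for the opponent, and L if every move leads to a W.
No move ever increases a pile, so every position that can arise here has a ≤ 4 and b ≤ 4; it is enough to label the cells with 0 ≤ a ≤ 4 and 0 ≤ b ≤ 4.
Every move lowers a or b (never raises either), so fill the grid row by row in increasing a, and left to right within a row: each cell's successors are then already labelled.
      b=0  b=1  b=2  b=3  b=4
a=0:    L    L    L    W    W
a=1:    L    W    W    W    L
a=2:    W    W    W    L    L
a=3:    W    L    L    L    W
a=4:    W    W    W    W    W
Cells with no legal move (terminal, hence L): (0,0), (0,1), (0,2), (1,0).
The remaining L cells, each justified by listing all of its moves:
(1,4): L (options (1,1)(W), (0,3)(W) are all W)
(2,3): L (options (0,3)(W), (2,0)(W), (1,2)(W) are all W)
(2,4): L (options (0,4)(W), (2,1)(W), (1,3)(W) are all W)
(3,1): L (options (1,1)(W), (2,0)(W) are all W)
(3,2): L (options (1,2)(W), (2,1)(W) are all W)
(3,3): L (options (1,3)(W), (3,0)(W), (2,2)(W) are all W)
Every other cell has at least one move into one of the L cells above, so it is W.
(4,0): the move to (0,0) reaches an L cell, so W
(3,2): one of the L cells justified above, so L
(2,4): one of the L cells justified above, so L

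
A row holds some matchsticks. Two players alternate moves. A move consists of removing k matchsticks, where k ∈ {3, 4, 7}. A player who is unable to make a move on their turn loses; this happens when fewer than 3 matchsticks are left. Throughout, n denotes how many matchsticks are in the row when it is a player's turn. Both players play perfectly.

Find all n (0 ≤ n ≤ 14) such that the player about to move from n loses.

0, 1, 2, 10, 11, 12

Positions with no move are L. A position that does have a move is losing for the player to move precisely when every available move leads to a winning position for the opponent. Fill in the labels:
n=0: no move → L
n=1: no move → L
n=2: no move → L
n=3: can move to 0, which is L ⇒ W
n=4: can move to 1, which is L ⇒ W
n=5: can move to 2, which is L ⇒ W
n=6: can move to 2, which is L ⇒ W
n=7: can move to 0, which is L ⇒ W
n=8: can move to 1, which is L ⇒ W
n=9: can move to 2, which is L ⇒ W
n=10: moves to 7(W), 6(W), 3(W); every one is W ⇒ L
n=11: moves to 8(W), 7(W), 4(W); every one is W ⇒ L
n=12: moves to 9(W), 8(W), 5(W); every one is W ⇒ L
n=13: can move to 10, which is L ⇒ W
n=14: can move to 11, which is L ⇒ W
Reading off the rows marked L gives the requested list; there are 6 such values of n.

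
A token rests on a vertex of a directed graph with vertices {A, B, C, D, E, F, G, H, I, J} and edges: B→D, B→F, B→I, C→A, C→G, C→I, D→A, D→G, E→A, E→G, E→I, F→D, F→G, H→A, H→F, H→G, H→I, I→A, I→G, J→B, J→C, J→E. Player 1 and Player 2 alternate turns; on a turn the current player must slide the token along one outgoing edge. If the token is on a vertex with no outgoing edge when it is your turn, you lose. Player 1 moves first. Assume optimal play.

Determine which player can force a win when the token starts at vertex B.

Player 2 wins.

Label each position W (a win for the player to move) or L (a loss). A position with no legal move is L; any other position is W exactly when some move reaches an L, and L when every move reaches a W.
Every edge goes from a vertex to one that appears earlier in the order G, A, I, D, F, E, B, H, C, J, so processing vertices in that order labels each vertex after all of its successors.
G: no outgoing edge → L
A: no outgoing edge → L
I: →A(L), so W
D: →A(L), so W
F: →G(L), so W
E: →A(L), so W
B: →F(W), D(W), I(W) — all W, so L
H: →A(L), so W
C: →A(L), so W
J: →B(L), so W
Every move from B reaches a W position, so the mover loses.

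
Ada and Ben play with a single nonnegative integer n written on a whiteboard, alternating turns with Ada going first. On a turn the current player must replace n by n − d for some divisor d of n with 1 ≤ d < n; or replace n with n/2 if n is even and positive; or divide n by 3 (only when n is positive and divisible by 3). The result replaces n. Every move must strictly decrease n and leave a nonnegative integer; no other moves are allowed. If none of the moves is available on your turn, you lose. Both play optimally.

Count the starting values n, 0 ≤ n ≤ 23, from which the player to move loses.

11

Label each position W (a win for the player to move) or L (a loss). A position with no legal move is L; any other position is W exactly when some move reaches an L, and L when every move reaches a W.
n=0: no move → L
n=1: no move → L
n=2: W (go to 1, an L position)
n=3: W (go to 1, an L position)
n=4: L (options 2(W), 3(W) are all W)
n=5: W (go to 4, an L position)
n=6: W (go to 4, an L position)
n=7: L (sole option 6(W) is W)
n=8: W (go to 4, an L position)
n=9: L (options 3(W), 6(W), 8(W) are all W)
n=10: W (go to 9, an L position)
n=11: L (sole option 10(W) is W)
n=12: W (go to 4, an L position)
n=13: L (sole option 12(W) is W)
n=14: W (go to 7, an L position)
n=15: L (options 5(W), 10(W), 12(W), 14(W) are all W)
n=16: W (go to 15, an L position)
n=17: L (sole option 16(W) is W)
n=18: W (go to 9, an L position)
n=19: L (sole option 18(W) is W)
n=20: W (go to 15, an L position)
n=21: W (go to 7, an L position)
n=22: W (go to 11, an L position)
n=23: L (sole option 22(W) is W)
L entries with 0 ≤ n ≤ 23: n = 0, 1, 4, 7, 9, 11, 13, 15, 17, 19, 23; that makes 11.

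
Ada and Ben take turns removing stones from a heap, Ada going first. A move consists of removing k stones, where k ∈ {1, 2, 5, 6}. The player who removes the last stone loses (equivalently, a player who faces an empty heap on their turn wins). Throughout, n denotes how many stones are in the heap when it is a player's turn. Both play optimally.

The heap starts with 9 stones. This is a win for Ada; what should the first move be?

Compute win/loss labels from the base case upward. A position with no move is W. Any other position is W if it can reach an L in one move, else L.
n=0: no move; the opponent has just taken the last stone and therefore loses → W
n=1: only reaches 0(W), which is W → L
n=2: reaches L-position 1 → W
n=3: reaches L-position 1 → W
n=4: only reaches 3(W), 2(W), all W → L
n=5: reaches L-position 4 → W
n=6: reaches L-position 4 → W
n=7: reaches L-position 1 → W
n=8: only reaches 7(W), 6(W), 3(W), 2(W), all W → L
n=9: reaches L-position 8 → W
From 9, the L positions reachable in one move are: 8, 4. Any move reaching one of these is winning.

Remove 1, leaving 8.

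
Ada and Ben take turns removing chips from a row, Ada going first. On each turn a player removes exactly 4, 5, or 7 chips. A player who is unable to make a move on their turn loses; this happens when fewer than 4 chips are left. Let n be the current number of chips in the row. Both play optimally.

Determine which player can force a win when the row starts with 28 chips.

Ada wins.

Classify positions by backward induction: terminal positions (no move available) are L. From any other position, the mover wins iff some move reaches an L.
n=0: no move → L
n=1: no move → L
n=2: no move → L
n=3: no move → L
n=4: can move to 0, which is L ⇒ W
n=5: can move to 1, which is L ⇒ W
n=6: can move to 2, which is L ⇒ W
n=7: can move to 3, which is L ⇒ W
n=8: can move to 3, which is L ⇒ W
n=9: can move to 2, which is L ⇒ W
n=10: can move to 3, which is L ⇒ W
n=11: moves to 7(W), 6(W), 4(W); every one is W ⇒ L
n=12: moves to 8(W), 7(W), 5(W); every one is W ⇒ L
n=13: moves to 9(W), 8(W), 6(W); every one is W ⇒ L
n=14: moves to 10(W), 9(W), 7(W); every one is W ⇒ L
n=15: can move to 11, which is L ⇒ W
n=16: can move to 12, which is L ⇒ W
n=17: can move to 13, which is L ⇒ W
n=18: can move to 14, which is L ⇒ W
n=19: can move to 14, which is L ⇒ W
n=20: can move to 13, which is L ⇒ W
n=21: can move to 14, which is L ⇒ W
n=22: moves to 18(W), 17(W), 15(W); every one is W ⇒ L
n=23: moves to 19(W), 18(W), 16(W); every one is W ⇒ L
n=24: moves to 20(W), 19(W), 17(W); every one is W ⇒ L
n=25: moves to 21(W), 20(W), 18(W); every one is W ⇒ L
n=26: can move to 22, which is L ⇒ W
n=27: can move to 23, which is L ⇒ W
n=28: can move to 24, which is L ⇒ W
The starting position 28 is W: Ada should remove 4, leaving 24, handing over an L position.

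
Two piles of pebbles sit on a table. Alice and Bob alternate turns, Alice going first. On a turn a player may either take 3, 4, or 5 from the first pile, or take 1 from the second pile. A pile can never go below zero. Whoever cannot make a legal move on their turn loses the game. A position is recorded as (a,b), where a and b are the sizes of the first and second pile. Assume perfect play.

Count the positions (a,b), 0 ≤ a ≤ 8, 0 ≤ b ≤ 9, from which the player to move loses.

35

Use the standard recursion: the mover loses at a terminal position; elsewhere, the mover wins exactly when some move hands the opponent an L position.
Every move lowers a or b (never raises either), so fill the grid row by row in increasing a, and left to right within a row: each cell's successors are then already labelled.
      b=0  b=1  b=2  b=3  b=4  b=5  b=6  b=7  b=8  b=9
a=0:    L    W    L    W    L    W    L    W    L    W
a=1:    L    W    L    W    L    W    L    W    L    W
a=2:    L    W    L    W    L    W    L    W    L    W
a=3:    W    L    W    L    W    L    W    L    W    L
a=4:    W    L    W    L    W    L    W    L    W    L
a=5:    W    L    W    L    W    L    W    L    W    L
a=6:    W    W    W    W    W    W    W    W    W    W
a=7:    W    W    W    W    W    W    W    W    W    W
a=8:    L    W    L    W    L    W    L    W    L    W
Cells with no legal move (terminal, hence L): (0,0), (1,0), (2,0).
The remaining L cells, each justified by listing all of its moves:
(0,2): L (sole option (0,1)(W) is W)
(0,4): L (sole option (0,3)(W) is W)
(0,6): L (sole option (0,5)(W) is W)
(0,8): L (sole option (0,7)(W) is W)
(1,2): L (sole option (1,1)(W) is W)
(1,4): L (sole option (1,3)(W) is W)
(1,6): L (sole option (1,5)(W) is W)
(1,8): L (sole option (1,7)(W) is W)
(2,2): L (sole option (2,1)(W) is W)
(2,4): L (sole option (2,3)(W) is W)
(2,6): L (sole option (2,5)(W) is W)
(2,8): L (sole option (2,7)(W) is W)
(3,1): L (options (0,1)(W), (3,0)(W) are all W)
(3,3): L (options (0,3)(W), (3,2)(W) are all W)
(3,5): L (options (0,5)(W), (3,4)(W) are all W)
(3,7): L (options (0,7)(W), (3,6)(W) are all W)
(3,9): L (options (0,9)(W), (3,8)(W) are all W)
(4,1): L (options (1,1)(W), (0,1)(W), (4,0)(W) are all W)
(4,3): L (options (1,3)(W), (0,3)(W), (4,2)(W) are all W)
(4,5): L (options (1,5)(W), (0,5)(W), (4,4)(W) are all W)
(4,7): L (options (1,7)(W), (0,7)(W), (4,6)(W) are all W)
(4,9): L (options (1,9)(W), (0,9)(W), (4,8)(W) are all W)
(5,1): L (options (2,1)(W), (1,1)(W), (0,1)(W), (5,0)(W) are all W)
(5,3): L (options (2,3)(W), (1,3)(W), (0,3)(W), (5,2)(W) are all W)
(5,5): L (options (2,5)(W), (1,5)(W), (0,5)(W), (5,4)(W) are all W)
(5,7): L (options (2,7)(W), (1,7)(W), (0,7)(W), (5,6)(W) are all W)
(5,9): L (options (2,9)(W), (1,9)(W), (0,9)(W), (5,8)(W) are all W)
(8,0): L (options (5,0)(W), (4,0)(W), (3,0)(W) are all W)
(8,2): L (options (5,2)(W), (4,2)(W), (3,2)(W), (8,1)(W) are all W)
(8,4): L (options (5,4)(W), (4,4)(W), (3,4)(W), (8,3)(W) are all W)
(8,6): L (options (5,6)(W), (4,6)(W), (3,6)(W), (8,5)(W) are all W)
(8,8): L (options (5,8)(W), (4,8)(W), (3,8)(W), (8,7)(W) are all W)
Every other cell has at least one move into one of the L cells above, so it is W.
L cells per row: a=0: 5, a=1: 5, a=2: 5, a=3: 5, a=4: 5, a=5: 5, a=6: 0, a=7: 0, a=8: 5; total 35.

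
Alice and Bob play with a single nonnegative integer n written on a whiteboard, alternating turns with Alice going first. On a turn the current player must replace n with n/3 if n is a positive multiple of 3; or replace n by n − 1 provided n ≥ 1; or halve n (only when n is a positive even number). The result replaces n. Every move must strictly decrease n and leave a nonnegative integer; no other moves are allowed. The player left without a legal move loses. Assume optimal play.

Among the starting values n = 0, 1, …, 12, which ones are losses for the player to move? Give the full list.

Use the standard recursion: the mover loses at a terminal position; elsewhere, the mover wins exactly when some move hands the opponent an L position.
n=0: no move → L
n=1: can move to 0, which is L ⇒ W
n=2: the only move is to 1(W), a W ⇒ L
n=3: can move to 2, which is L ⇒ W
n=4: can move to 2, which is L ⇒ W
n=5: the only move is to 4(W), a W ⇒ L
n=6: can move to 2, which is L ⇒ W
n=7: the only move is to 6(W), a W ⇒ L
n=8: can move to 7, which is L ⇒ W
n=9: moves to 3(W), 8(W); every one is W ⇒ L
n=10: can move to 5, which is L ⇒ W
n=11: the only move is to 10(W), a W ⇒ L
n=12: can move to 11, which is L ⇒ W
The losing starting values of n are exactly the entries labelled L in this table (6 of them).

0, 2, 5, 7, 9, 11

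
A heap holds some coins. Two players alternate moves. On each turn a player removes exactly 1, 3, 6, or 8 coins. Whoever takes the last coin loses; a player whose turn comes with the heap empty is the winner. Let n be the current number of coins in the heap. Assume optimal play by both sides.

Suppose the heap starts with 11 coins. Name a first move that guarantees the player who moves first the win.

Remove 1, leaving 10.

Label each position W (a win for the player to move) or L (a loss). A position with no legal move is W; any other position is W exactly when some move reaches an L, and L when every move reaches a W.
n=0: no move; the opponent has just taken the last coin and therefore loses → W
n=1: only reaches 0(W), which is W → L
n=2: reaches L-position 1 → W
n=3: only reaches 2(W), 0(W), all W → L
n=4: reaches L-position 3 → W
n=5: only reaches 4(W), 2(W), all W → L
n=6: reaches L-position 5 → W
n=7: reaches L-position 1 → W
n=8: reaches L-position 5 → W
n=9: reaches L-position 3 → W
n=10: only reaches 9(W), 7(W), 4(W), 2(W), all W → L
n=11: reaches L-position 10 → W
From 11, the L positions reachable in one move are: 10, 5, 3. Any move reaching one of these is winning.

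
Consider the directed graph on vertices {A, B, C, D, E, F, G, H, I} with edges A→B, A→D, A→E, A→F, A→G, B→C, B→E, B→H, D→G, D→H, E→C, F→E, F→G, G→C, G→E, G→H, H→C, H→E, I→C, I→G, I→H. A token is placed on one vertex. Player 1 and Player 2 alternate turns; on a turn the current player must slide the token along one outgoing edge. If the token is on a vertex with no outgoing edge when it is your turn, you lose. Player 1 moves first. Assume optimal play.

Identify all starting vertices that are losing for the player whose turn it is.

C, D, F

Positions with no move are L. A position that does have a move is losing for the player to move precisely when every available move leads to a winning position for the opponent. Fill in the labels:
Every edge goes from a vertex to one that appears earlier in the order C, E, H, B, G, I, D, F, A, so processing vertices in that order labels each vertex after all of its successors.
C: no outgoing edge → L
E: W (go to C, an L position)
H: W (go to C, an L position)
B: W (go to C, an L position)
G: W (go to C, an L position)
I: W (go to C, an L position)
D: L (options G(W), H(W) are all W)
F: L (options G(W), E(W) are all W)
A: W (go to F, an L position)
The losing starting vertices are exactly the entries labelled L in this table (3 of them).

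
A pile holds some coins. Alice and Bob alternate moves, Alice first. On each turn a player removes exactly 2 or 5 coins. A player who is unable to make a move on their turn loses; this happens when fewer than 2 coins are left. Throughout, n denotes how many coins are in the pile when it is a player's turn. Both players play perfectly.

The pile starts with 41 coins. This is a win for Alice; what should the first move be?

Remove 2, leaving 39.

Work bottom-up. With no move the player to move loses. Otherwise the position is W if at least one move leads to an L position for the opponent, and L if every move leads to a W.
n=0: no move → L
n=1: no move → L
n=2: W (go to 0, an L position)
n=3: W (go to 1, an L position)
n=4: L (sole option 2(W) is W)
n=5: W (go to 0, an L position)
n=6: W (go to 4, an L position)
n=7: L (options 5(W), 2(W) are all W)
n=8: L (options 6(W), 3(W) are all W)
n=9: W (go to 7, an L position)
n=10: W (go to 8, an L position)
n=11: L (options 9(W), 6(W) are all W)
n=12: W (go to 7, an L position)
n=13: W (go to 11, an L position)
n=14: L (options 12(W), 9(W) are all W)
n=15: L (options 13(W), 10(W) are all W)
n=16: W (go to 14, an L position)
n=17: W (go to 15, an L position)
n=18: L (options 16(W), 13(W) are all W)
n=19: W (go to 14, an L position)
n=20: W (go to 18, an L position)
n=21: L (options 19(W), 16(W) are all W)
n=22: L (options 20(W), 17(W) are all W)
n=23: W (go to 21, an L position)
n=24: W (go to 22, an L position)
n=25: L (options 23(W), 20(W) are all W)
n=26: W (go to 21, an L position)
n=27: W (go to 25, an L position)
n=28: L (options 26(W), 23(W) are all W)
n=29: L (options 27(W), 24(W) are all W)
n=30: W (go to 28, an L position)
n=31: W (go to 29, an L position)
n=32: L (options 30(W), 27(W) are all W)
n=33: W (go to 28, an L position)
n=34: W (go to 32, an L position)
n=35: L (options 33(W), 30(W) are all W)
n=36: L (options 34(W), 31(W) are all W)
n=37: W (go to 35, an L position)
n=38: W (go to 36, an L position)
n=39: L (options 37(W), 34(W) are all W)
n=40: W (go to 35, an L position)
n=41: W (go to 39, an L position)
From 41, the L positions reachable in one move are: 39, 36. Any move reaching one of these is winning.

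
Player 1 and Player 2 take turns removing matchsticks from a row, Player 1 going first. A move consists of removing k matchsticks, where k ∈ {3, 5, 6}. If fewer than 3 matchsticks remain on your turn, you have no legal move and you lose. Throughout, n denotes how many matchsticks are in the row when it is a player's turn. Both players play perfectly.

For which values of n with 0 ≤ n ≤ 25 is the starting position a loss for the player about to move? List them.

0, 1, 2, 9, 10, 11, 18, 19, 20

Classify positions by backward induction: terminal positions (no move available) are L. From any other position, the mover wins iff some move reaches an L.
n=0: no move → L
n=1: no move → L
n=2: no move → L
n=3: can move to 0, which is L ⇒ W
n=4: can move to 1, which is L ⇒ W
n=5: can move to 2, which is L ⇒ W
n=6: can move to 1, which is L ⇒ W
n=7: can move to 2, which is L ⇒ W
n=8: can move to 2, which is L ⇒ W
n=9: moves to 6(W), 4(W), 3(W); every one is W ⇒ L
n=10: moves to 7(W), 5(W), 4(W); every one is W ⇒ L
n=11: moves to 8(W), 6(W), 5(W); every one is W ⇒ L
n=12: can move to 9, which is L ⇒ W
n=13: can move to 10, which is L ⇒ W
n=14: can move to 11, which is L ⇒ W
n=15: can move to 10, which is L ⇒ W
n=16: can move to 11, which is L ⇒ W
n=17: can move to 11, which is L ⇒ W
n=18: moves to 15(W), 13(W), 12(W); every one is W ⇒ L
n=19: moves to 16(W), 14(W), 13(W); every one is W ⇒ L
n=20: moves to 17(W), 15(W), 14(W); every one is W ⇒ L
n=21: can move to 18, which is L ⇒ W
n=22: can move to 19, which is L ⇒ W
n=23: can move to 20, which is L ⇒ W
n=24: can move to 19, which is L ⇒ W
n=25: can move to 20, which is L ⇒ W
The losing starting values of n are exactly the entries labelled L in this table (9 of them).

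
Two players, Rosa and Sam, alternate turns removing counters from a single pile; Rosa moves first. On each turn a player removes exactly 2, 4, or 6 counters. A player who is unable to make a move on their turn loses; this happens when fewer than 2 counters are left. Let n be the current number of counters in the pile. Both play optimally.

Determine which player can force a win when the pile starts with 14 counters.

Build the W/L table. Terminal = L. A non-terminal position is W if it has a move to some L; otherwise it is L.
n=0: no move → L
n=1: no move → L
n=2: W (go to 0, an L position)
n=3: W (go to 1, an L position)
n=4: W (go to 0, an L position)
n=5: W (go to 1, an L position)
n=6: W (go to 0, an L position)
n=7: W (go to 1, an L position)
n=8: L (options 6(W), 4(W), 2(W) are all W)
n=9: L (options 7(W), 5(W), 3(W) are all W)
n=10: W (go to 8, an L position)
n=11: W (go to 9, an L position)
n=12: W (go to 8, an L position)
n=13: W (go to 9, an L position)
n=14: W (go to 8, an L position)
From 14 Rosa can remove 6, leaving 8, reaching an L position.

Rosa wins.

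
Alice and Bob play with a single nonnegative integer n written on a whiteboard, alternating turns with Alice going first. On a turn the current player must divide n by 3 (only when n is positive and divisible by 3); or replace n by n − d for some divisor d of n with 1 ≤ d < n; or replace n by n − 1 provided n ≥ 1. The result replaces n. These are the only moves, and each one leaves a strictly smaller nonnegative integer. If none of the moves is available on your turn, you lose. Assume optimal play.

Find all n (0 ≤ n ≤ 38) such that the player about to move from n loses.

0, 2, 5, 7, 9, 11, 13, 16, 19, 23, 25, 28, 31, 34, 37

Positions with no move are L. A position that does have a move is losing for the player to move precisely when every available move leads to a winning position for the opponent. Fill in the labels:
n=0: no move → L
n=1: W (go to 0, an L position)
n=2: L (sole option 1(W) is W)
n=3: W (go to 2, an L position)
n=4: W (go to 2, an L position)
n=5: L (sole option 4(W) is W)
n=6: W (go to 2, an L position)
n=7: L (sole option 6(W) is W)
n=8: W (go to 7, an L position)
n=9: L (options 3(W), 6(W), 8(W) are all W)
n=10: W (go to 5, an L position)
n=11: L (sole option 10(W) is W)
n=12: W (go to 9, an L position)
n=13: L (sole option 12(W) is W)
n=14: W (go to 7, an L position)
n=15: W (go to 5, an L position)
n=16: L (options 8(W), 12(W), 14(W), 15(W) are all W)
n=17: W (go to 16, an L position)
n=18: W (go to 9, an L position)
n=19: L (sole option 18(W) is W)
n=20: W (go to 16, an L position)
n=21: W (go to 7, an L position)
n=22: W (go to 11, an L position)
n=23: L (sole option 22(W) is W)
n=24: W (go to 16, an L position)
n=25: L (options 20(W), 24(W) are all W)
n=26: W (go to 13, an L position)
n=27: W (go to 9, an L position)
n=28: L (options 14(W), 21(W), 24(W), 26(W), 27(W) are all W)
n=29: W (go to 28, an L position)
n=30: W (go to 25, an L position)
n=31: L (sole option 30(W) is W)
n=32: W (go to 16, an L position)
n=33: W (go to 11, an L position)
n=34: L (options 17(W), 32(W), 33(W) are all W)
n=35: W (go to 28, an L position)
n=36: W (go to 34, an L position)
n=37: L (sole option 36(W) is W)
n=38: W (go to 19, an L position)
The losing starting values of n are exactly the entries labelled L in this table (15 of them).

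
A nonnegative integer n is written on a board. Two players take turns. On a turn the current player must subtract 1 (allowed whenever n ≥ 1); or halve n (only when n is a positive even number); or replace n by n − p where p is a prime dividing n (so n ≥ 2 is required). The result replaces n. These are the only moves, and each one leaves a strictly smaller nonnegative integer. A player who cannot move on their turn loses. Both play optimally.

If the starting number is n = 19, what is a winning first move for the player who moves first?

Work bottom-up. With no move the player to move loses. Otherwise the position is W if at least one move leads to an L position for the opponent, and L if every move leads to a W.
n=0: no move → L
n=1: reaches L-position 0 → W
n=2: reaches L-position 0 → W
n=3: reaches L-position 0 → W
n=4: only reaches 2(W), 3(W), all W → L
n=5: reaches L-position 0 → W
n=6: reaches L-position 4 → W
n=7: reaches L-position 0 → W
n=8: reaches L-position 4 → W
n=9: only reaches 6(W), 8(W), all W → L
n=10: reaches L-position 9 → W
n=11: reaches L-position 0 → W
n=12: reaches L-position 9 → W
n=13: reaches L-position 0 → W
n=14: only reaches 7(W), 12(W), 13(W), all W → L
n=15: reaches L-position 14 → W
n=16: reaches L-position 14 → W
n=17: reaches L-position 0 → W
n=18: reaches L-position 9 → W
n=19: reaches L-position 0 → W
From 19, the L positions reachable in one move are: 0.

Move to 0.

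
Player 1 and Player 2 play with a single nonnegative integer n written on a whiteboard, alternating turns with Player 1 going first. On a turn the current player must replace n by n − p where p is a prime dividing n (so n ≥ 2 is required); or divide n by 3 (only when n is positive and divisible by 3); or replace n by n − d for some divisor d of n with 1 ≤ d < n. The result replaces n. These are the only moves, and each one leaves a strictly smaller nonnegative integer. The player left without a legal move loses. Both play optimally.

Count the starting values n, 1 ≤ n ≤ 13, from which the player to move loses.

3

Work bottom-up. With no move the player to move loses. Otherwise the position is W if at least one move leads to an L position for the opponent, and L if every move leads to a W.
n=0: no move → L
n=1: no move → L
n=2: W (go to 0, an L position)
n=3: W (go to 0, an L position)
n=4: L (options 2(W), 3(W) are all W)
n=5: W (go to 0, an L position)
n=6: W (go to 4, an L position)
n=7: W (go to 0, an L position)
n=8: W (go to 4, an L position)
n=9: L (options 3(W), 6(W), 8(W) are all W)
n=10: W (go to 9, an L position)
n=11: W (go to 0, an L position)
n=12: W (go to 4, an L position)
n=13: W (go to 0, an L position)
L entries with 1 ≤ n ≤ 13 (n=0 is outside the asked range and is not counted): n = 1, 4, 9; that makes 3.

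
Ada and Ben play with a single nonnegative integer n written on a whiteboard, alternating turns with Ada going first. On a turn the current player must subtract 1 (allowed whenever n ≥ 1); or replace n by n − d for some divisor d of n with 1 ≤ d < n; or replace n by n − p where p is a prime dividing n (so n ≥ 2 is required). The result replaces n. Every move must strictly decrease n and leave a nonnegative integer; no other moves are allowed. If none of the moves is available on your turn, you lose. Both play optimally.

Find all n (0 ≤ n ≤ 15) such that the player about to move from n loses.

Use the standard recursion: the mover loses at a terminal position; elsewhere, the mover wins exactly when some move hands the opponent an L position.
n=0: no move → L
n=1: W (go to 0, an L position)
n=2: W (go to 0, an L position)
n=3: W (go to 0, an L position)
n=4: L (options 2(W), 3(W) are all W)
n=5: W (go to 0, an L position)
n=6: W (go to 4, an L position)
n=7: W (go to 0, an L position)
n=8: W (go to 4, an L position)
n=9: L (options 6(W), 8(W) are all W)
n=10: W (go to 9, an L position)
n=11: W (go to 0, an L position)
n=12: W (go to 9, an L position)
n=13: W (go to 0, an L position)
n=14: L (options 7(W), 12(W), 13(W) are all W)
n=15: W (go to 14, an L position)
Reading off the rows marked L gives the requested list; there are 4 such values of n.

0, 4, 9, 14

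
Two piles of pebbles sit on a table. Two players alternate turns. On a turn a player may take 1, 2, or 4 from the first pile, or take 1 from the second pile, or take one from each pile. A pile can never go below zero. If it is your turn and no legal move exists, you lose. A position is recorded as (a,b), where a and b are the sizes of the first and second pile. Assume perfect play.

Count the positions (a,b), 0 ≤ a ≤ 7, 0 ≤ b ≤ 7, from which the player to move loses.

17

Use the standard recursion: the mover loses at a terminal position; elsewhere, the mover wins exactly when some move hands the opponent an L position.
Every move lowers a or b (never raises either), so fill the grid row by row in increasing a, and left to right within a row: each cell's successors are then already labelled.
      b=0  b=1  b=2  b=3  b=4  b=5  b=6  b=7
a=0:    L    W    L    W    L    W    L    W
a=1:    W    W    W    W    W    W    W    W
a=2:    W    L    W    L    W    L    W    L
a=3:    L    W    W    W    W    W    W    W
a=4:    W    W    W    W    W    W    W    W
a=5:    W    L    W    L    W    L    W    L
a=6:    L    W    W    W    W    W    W    W
a=7:    W    W    L    W    L    W    L    W
Cells with no legal move (terminal, hence L): (0,0).
The remaining L cells, each justified by listing all of its moves:
(0,2): the only move is to (0,1)(W), a W ⇒ L
(0,4): the only move is to (0,3)(W), a W ⇒ L
(0,6): the only move is to (0,5)(W), a W ⇒ L
(2,1): moves to (1,1)(W), (0,1)(W), (2,0)(W), (1,0)(W); every one is W ⇒ L
(2,3): moves to (1,3)(W), (0,3)(W), (2,2)(W), (1,2)(W); every one is W ⇒ L
(2,5): moves to (1,5)(W), (0,5)(W), (2,4)(W), (1,4)(W); every one is W ⇒ L
(2,7): moves to (1,7)(W), (0,7)(W), (2,6)(W), (1,6)(W); every one is W ⇒ L
(3,0): moves to (2,0)(W), (1,0)(W); every one is W ⇒ L
(5,1): moves to (4,1)(W), (3,1)(W), (1,1)(W), (5,0)(W), (4,0)(W); every one is W ⇒ L
(5,3): moves to (4,3)(W), (3,3)(W), (1,3)(W), (5,2)(W), (4,2)(W); every one is W ⇒ L
(5,5): moves to (4,5)(W), (3,5)(W), (1,5)(W), (5,4)(W), (4,4)(W); every one is W ⇒ L
(5,7): moves to (4,7)(W), (3,7)(W), (1,7)(W), (5,6)(W), (4,6)(W); every one is W ⇒ L
(6,0): moves to (5,0)(W), (4,0)(W), (2,0)(W); every one is W ⇒ L
(7,2): moves to (6,2)(W), (5,2)(W), (3,2)(W), (7,1)(W), (6,1)(W); every one is W ⇒ L
(7,4): moves to (6,4)(W), (5,4)(W), (3,4)(W), (7,3)(W), (6,3)(W); every one is W ⇒ L
(7,6): moves to (6,6)(W), (5,6)(W), (3,6)(W), (7,5)(W), (6,5)(W); every one is W ⇒ L
Every other cell has at least one move into one of the L cells above, so it is W.
L cells per row: a=0: 4, a=1: 0, a=2: 4, a=3: 1, a=4: 0, a=5: 4, a=6: 1, a=7: 3; total 17.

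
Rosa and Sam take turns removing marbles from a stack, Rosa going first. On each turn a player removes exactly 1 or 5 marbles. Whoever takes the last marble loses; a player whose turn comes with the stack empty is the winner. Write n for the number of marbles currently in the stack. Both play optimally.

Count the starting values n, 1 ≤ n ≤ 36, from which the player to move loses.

Compute win/loss labels from the base case upward. A position with no move is W. Any other position is W if it can reach an L in one move, else L.
n=0: no move; the opponent has just taken the last marble and therefore loses → W
n=1: only reaches 0(W), which is W → L
n=2: reaches L-position 1 → W
n=3: only reaches 2(W), which is W → L
n=4: reaches L-position 3 → W
n=5: only reaches 4(W), 0(W), all W → L
n=6: reaches L-position 5 → W
n=7: only reaches 6(W), 2(W), all W → L
n=8: reaches L-position 7 → W
n=9: only reaches 8(W), 4(W), all W → L
n=10: reaches L-position 9 → W
n=11: only reaches 10(W), 6(W), all W → L
n=12: reaches L-position 11 → W
n=13: only reaches 12(W), 8(W), all W → L
n=14: reaches L-position 13 → W
n=15: only reaches 14(W), 10(W), all W → L
n=16: reaches L-position 15 → W
n=17: only reaches 16(W), 12(W), all W → L
n=18: reaches L-position 17 → W
n=19: only reaches 18(W), 14(W), all W → L
n=20: reaches L-position 19 → W
n=21: only reaches 20(W), 16(W), all W → L
n=22: reaches L-position 21 → W
n=23: only reaches 22(W), 18(W), all W → L
n=24: reaches L-position 23 → W
n=25: only reaches 24(W), 20(W), all W → L
n=26: reaches L-position 25 → W
n=27: only reaches 26(W), 22(W), all W → L
n=28: reaches L-position 27 → W
n=29: only reaches 28(W), 24(W), all W → L
n=30: reaches L-position 29 → W
n=31: only reaches 30(W), 26(W), all W → L
n=32: reaches L-position 31 → W
n=33: only reaches 32(W), 28(W), all W → L
n=34: reaches L-position 33 → W
n=35: only reaches 34(W), 30(W), all W → L
n=36: reaches L-position 35 → W
L entries with 1 ≤ n ≤ 36 (the range starts at n=1): n = 1, 3, 5, 7, 9, 11, 13, 15, 17, 19, 21, 23, 25, 27, 29, 31, 33, 35; that makes 18.

18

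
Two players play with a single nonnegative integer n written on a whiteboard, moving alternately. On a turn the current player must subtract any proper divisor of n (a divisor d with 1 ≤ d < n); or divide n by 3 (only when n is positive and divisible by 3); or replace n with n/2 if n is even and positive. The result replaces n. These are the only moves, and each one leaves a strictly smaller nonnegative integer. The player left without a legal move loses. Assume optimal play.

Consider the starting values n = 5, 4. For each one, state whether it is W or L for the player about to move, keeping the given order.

5: W, 4: L

Build the W/L table. Terminal = L. A non-terminal position is W if it has a move to some L; otherwise it is L.
n=0: no move → L
n=1: no move → L
n=2: →1(L), so W
n=3: →1(L), so W
n=4: →2(W), 3(W) — all W, so L
n=5: →4(L), so W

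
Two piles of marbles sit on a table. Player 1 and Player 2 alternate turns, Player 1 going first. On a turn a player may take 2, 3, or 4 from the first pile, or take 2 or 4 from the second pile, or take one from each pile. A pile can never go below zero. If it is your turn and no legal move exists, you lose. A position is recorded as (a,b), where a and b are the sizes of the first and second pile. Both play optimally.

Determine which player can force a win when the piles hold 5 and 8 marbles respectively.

Player 1 wins.

Compute win/loss labels from the base case upward. A position with no move is L. Any other position is W if it can reach an L in one move, else L.
No move ever increases a pile, so every position that can arise here has a ≤ 5 and b ≤ 8; it is enough to label the cells with 0 ≤ a ≤ 5 and 0 ≤ b ≤ 8.
Every move lowers a or b (never raises either), so fill the grid row by row in increasing a, and left to right within a row: each cell's successors are then already labelled.
      b=0  b=1  b=2  b=3  b=4  b=5  b=6  b=7  b=8
a=0:    L    L    W    W    W    W    L    L    W
a=1:    L    W    W    L    W    W    L    W    W
a=2:    W    W    L    L    W    W    W    W    L
a=3:    W    W    L    W    W    L    W    W    L
a=4:    W    W    W    W    L    L    W    W    W
a=5:    W    L    W    W    L    W    W    L    W
Cells with no legal move (terminal, hence L): (0,0), (0,1), (1,0).
The remaining L cells, each justified by listing all of its moves:
(0,6): only reaches (0,4)(W), (0,2)(W), all W → L
(0,7): only reaches (0,5)(W), (0,3)(W), all W → L
(1,3): only reaches (1,1)(W), (0,2)(W), all W → L
(1,6): only reaches (1,4)(W), (1,2)(W), (0,5)(W), all W → L
(2,2): only reaches (0,2)(W), (2,0)(W), (1,1)(W), all W → L
(2,3): only reaches (0,3)(W), (2,1)(W), (1,2)(W), all W → L
(2,8): only reaches (0,8)(W), (2,6)(W), (2,4)(W), (1,7)(W), all W → L
(3,2): only reaches (1,2)(W), (0,2)(W), (3,0)(W), (2,1)(W), all W → L
(3,5): only reaches (1,5)(W), (0,5)(W), (3,3)(W), (3,1)(W), (2,4)(W), all W → L
(3,8): only reaches (1,8)(W), (0,8)(W), (3,6)(W), (3,4)(W), (2,7)(W), all W → L
(4,4): only reaches (2,4)(W), (1,4)(W), (0,4)(W), (4,2)(W), (4,0)(W), (3,3)(W), all W → L
(4,5): only reaches (2,5)(W), (1,5)(W), (0,5)(W), (4,3)(W), (4,1)(W), (3,4)(W), all W → L
(5,1): only reaches (3,1)(W), (2,1)(W), (1,1)(W), (4,0)(W), all W → L
(5,4): only reaches (3,4)(W), (2,4)(W), (1,4)(W), (5,2)(W), (5,0)(W), (4,3)(W), all W → L
(5,7): only reaches (3,7)(W), (2,7)(W), (1,7)(W), (5,5)(W), (5,3)(W), (4,6)(W), all W → L
Every other cell has at least one move into one of the L cells above, so it is W.
The starting position (5,8) is W: Player 1 should move to (3,8), handing over an L position.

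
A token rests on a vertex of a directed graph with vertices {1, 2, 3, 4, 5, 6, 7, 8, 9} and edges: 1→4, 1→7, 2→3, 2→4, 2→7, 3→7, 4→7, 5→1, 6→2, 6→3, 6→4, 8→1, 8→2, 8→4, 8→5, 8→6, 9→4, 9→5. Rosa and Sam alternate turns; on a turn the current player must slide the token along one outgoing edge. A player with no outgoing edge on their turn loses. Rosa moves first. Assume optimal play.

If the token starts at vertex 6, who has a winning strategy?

Classify positions by backward induction: terminal positions (no move available) are L. From any other position, the mover wins iff some move reaches an L.
Every edge goes from a vertex to one that appears earlier in the order 7, 3, 4, 1, 2, 6, 5, 9, 8, so processing vertices in that order labels each vertex after all of its successors.
7: no outgoing edge → L
3: →7(L), so W
4: →7(L), so W
1: →7(L), so W
2: →7(L), so W
6: →2(W), 4(W), 3(W) — all W, so L
5: →1(W) only, which is W, so L
9: →5(L), so W
8: →5(L), so W
The starting position 6 is L: whatever Rosa does, the opponent receives a W position.

Sam wins.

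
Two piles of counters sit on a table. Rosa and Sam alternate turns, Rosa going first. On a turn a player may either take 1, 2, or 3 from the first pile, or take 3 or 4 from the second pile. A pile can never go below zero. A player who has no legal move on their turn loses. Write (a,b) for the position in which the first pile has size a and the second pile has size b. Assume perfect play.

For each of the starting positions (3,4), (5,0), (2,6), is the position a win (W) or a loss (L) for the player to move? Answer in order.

Build the W/L table. Terminal = L. A non-terminal position is W if it has a move to some L; otherwise it is L.
No move ever increases a pile, so every position that can arise here has a ≤ 5 and b ≤ 6; it is enough to label the cells with 0 ≤ a ≤ 5 and 0 ≤ b ≤ 6.
Every move lowers a or b (never raises either), so fill the grid row by row in increasing a, and left to right within a row: each cell's successors are then already labelled.
      b=0  b=1  b=2  b=3  b=4  b=5  b=6
a=0:    L    L    L    W    W    W    W
a=1:    W    W    W    L    L    L    W
a=2:    W    W    W    W    W    W    L
a=3:    W    W    W    W    W    W    W
a=4:    L    L    L    W    W    W    W
a=5:    W    W    W    L    L    L    W
Cells with no legal move (terminal, hence L): (0,0), (0,1), (0,2).
The remaining L cells, each justified by listing all of its moves:
(1,3): only reaches (0,3)(W), (1,0)(W), all W → L
(1,4): only reaches (0,4)(W), (1,1)(W), (1,0)(W), all W → L
(1,5): only reaches (0,5)(W), (1,2)(W), (1,1)(W), all W → L
(2,6): only reaches (1,6)(W), (0,6)(W), (2,3)(W), (2,2)(W), all W → L
(4,0): only reaches (3,0)(W), (2,0)(W), (1,0)(W), all W → L
(4,1): only reaches (3,1)(W), (2,1)(W), (1,1)(W), all W → L
(4,2): only reaches (3,2)(W), (2,2)(W), (1,2)(W), all W → L
(5,3): only reaches (4,3)(W), (3,3)(W), (2,3)(W), (5,0)(W), all W → L
(5,4): only reaches (4,4)(W), (3,4)(W), (2,4)(W), (5,1)(W), (5,0)(W), all W → L
(5,5): only reaches (4,5)(W), (3,5)(W), (2,5)(W), (5,2)(W), (5,1)(W), all W → L
Every other cell has at least one move into one of the L cells above, so it is W.
(3,4): the move to (1,4) reaches an L cell, so W
(5,0): the move to (4,0) reaches an L cell, so W
(2,6): one of the L cells justified above, so L

(3,4): W, (5,0): W, (2,6): L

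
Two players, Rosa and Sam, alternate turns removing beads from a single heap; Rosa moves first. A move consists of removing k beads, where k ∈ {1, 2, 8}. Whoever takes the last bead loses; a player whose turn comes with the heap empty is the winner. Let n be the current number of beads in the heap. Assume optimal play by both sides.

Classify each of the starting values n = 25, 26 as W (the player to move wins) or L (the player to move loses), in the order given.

25: L, 26: W

Classify positions by backward induction: terminal positions (no move available) are W. From any other position, the mover wins iff some move reaches an L.
n=0: no move; the opponent has just taken the last bead and therefore loses → W
n=1: the only move is to 0(W), a W ⇒ L
n=2: can move to 1, which is L ⇒ W
n=3: can move to 1, which is L ⇒ W
n=4: moves to 3(W), 2(W); every one is W ⇒ L
n=5: can move to 4, which is L ⇒ W
n=6: can move to 4, which is L ⇒ W
n=7: moves to 6(W), 5(W); every one is W ⇒ L
n=8: can move to 7, which is L ⇒ W
n=9: can move to 7, which is L ⇒ W
n=10: moves to 9(W), 8(W), 2(W); every one is W ⇒ L
n=11: can move to 10, which is L ⇒ W
n=12: can move to 10, which is L ⇒ W
n=13: moves to 12(W), 11(W), 5(W); every one is W ⇒ L
n=14: can move to 13, which is L ⇒ W
n=15: can move to 13, which is L ⇒ W
n=16: moves to 15(W), 14(W), 8(W); every one is W ⇒ L
n=17: can move to 16, which is L ⇒ W
n=18: can move to 16, which is L ⇒ W
n=19: moves to 18(W), 17(W), 11(W); every one is W ⇒ L
n=20: can move to 19, which is L ⇒ W
n=21: can move to 19, which is L ⇒ W
n=22: moves to 21(W), 20(W), 14(W); every one is W ⇒ L
n=23: can move to 22, which is L ⇒ W
n=24: can move to 22, which is L ⇒ W
n=25: moves to 24(W), 23(W), 17(W); every one is W ⇒ L
n=26: can move to 25, which is L ⇒ W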